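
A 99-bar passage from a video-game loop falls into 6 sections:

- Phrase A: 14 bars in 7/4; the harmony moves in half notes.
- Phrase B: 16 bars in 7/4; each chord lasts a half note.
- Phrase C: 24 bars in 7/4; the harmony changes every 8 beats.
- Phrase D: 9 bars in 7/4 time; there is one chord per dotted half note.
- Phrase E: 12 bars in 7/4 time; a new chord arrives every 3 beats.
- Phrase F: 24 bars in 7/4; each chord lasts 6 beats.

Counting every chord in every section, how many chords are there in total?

A has 98 beats and chords last 2 each, so 49 chords.
B has 112 beats and chords last 2 each, so 56 chords.
C has 168 beats and chords last 8 each, so 21 chords.
D has 63 beats and chords last 3 each, so 21 chords.
E has 84 beats and chords last 3 each, so 28 chords.
F has 168 beats and chords last 6 each, so 28 chords.
Total: 49 + 56 + 21 + 21 + 28 + 28 = 203.

203 chords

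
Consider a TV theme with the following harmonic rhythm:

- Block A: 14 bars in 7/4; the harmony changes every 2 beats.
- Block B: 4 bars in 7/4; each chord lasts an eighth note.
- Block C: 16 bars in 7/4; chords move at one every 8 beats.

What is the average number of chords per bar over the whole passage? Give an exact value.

A: 14 bars of 7 beats is 98 beats; at 2 beats each that's 49 chords.
B: 4 bars of 7 beats is 28 beats; at 0.5 beats each that's 56 chords.
C: 16 bars of 7 beats is 112 beats; at 8 beats each that's 14 chords.
Overall: 119 chords over 34 bars → 119/34 = 3.5 chords per bar.

3.5 chords per bar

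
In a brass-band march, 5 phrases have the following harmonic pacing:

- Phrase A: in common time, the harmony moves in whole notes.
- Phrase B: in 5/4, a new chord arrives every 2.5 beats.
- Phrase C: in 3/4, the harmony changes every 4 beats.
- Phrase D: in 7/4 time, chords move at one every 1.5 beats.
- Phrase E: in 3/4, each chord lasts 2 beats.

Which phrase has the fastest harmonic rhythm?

A: 4/4 = 1 chord/bar.
B: 5/2.5 = 2 chords/bar.
C: 3/4 = 0.75 chords/bar.
D: 7/1.5 = 14/3 chords/bar.
E: 3/2 = 1.5 chords/bar.
Fastest is D at 14/3 chords/bar.

Phrase D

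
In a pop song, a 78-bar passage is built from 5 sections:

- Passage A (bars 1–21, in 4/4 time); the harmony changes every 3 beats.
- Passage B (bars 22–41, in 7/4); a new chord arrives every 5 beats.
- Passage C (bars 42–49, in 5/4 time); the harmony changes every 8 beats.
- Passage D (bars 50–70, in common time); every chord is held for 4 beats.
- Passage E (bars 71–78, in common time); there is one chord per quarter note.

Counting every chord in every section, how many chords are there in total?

A: 21·4 = 84 beats, 84/3 = 28 chords.
B: 20·7 = 140 beats, 140/5 = 28 chords.
C: 8·5 = 40 beats, 40/8 = 5 chords.
D: 21·4 = 84 beats, 84/4 = 21 chords.
E: 8·4 = 32 beats, 32/1 = 32 chords.
Total: 28 + 28 + 5 + 21 + 32 = 114.

114 chords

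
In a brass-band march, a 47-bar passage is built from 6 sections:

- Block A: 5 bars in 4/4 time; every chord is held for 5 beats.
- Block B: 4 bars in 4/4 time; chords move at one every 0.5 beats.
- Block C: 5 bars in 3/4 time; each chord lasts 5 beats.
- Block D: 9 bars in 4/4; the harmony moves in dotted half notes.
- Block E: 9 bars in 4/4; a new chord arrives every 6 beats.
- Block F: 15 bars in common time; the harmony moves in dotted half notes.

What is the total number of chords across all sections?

77 chords

A: 5 bars × 4 beats = 20 beats; 5 beats/chord → 4 chords.
B: 4 bars × 4 beats = 16 beats; 0.5 beats/chord → 32 chords.
C: 5 bars × 3 beats = 15 beats; 5 beats/chord → 3 chords.
D: 9 bars × 4 beats = 36 beats; 3 beats/chord → 12 chords.
E: 9 bars × 4 beats = 36 beats; 6 beats/chord → 6 chords.
F: 15 bars × 4 beats = 60 beats; 3 beats/chord → 20 chords.
Total: 4 + 32 + 3 + 12 + 6 + 20 = 77.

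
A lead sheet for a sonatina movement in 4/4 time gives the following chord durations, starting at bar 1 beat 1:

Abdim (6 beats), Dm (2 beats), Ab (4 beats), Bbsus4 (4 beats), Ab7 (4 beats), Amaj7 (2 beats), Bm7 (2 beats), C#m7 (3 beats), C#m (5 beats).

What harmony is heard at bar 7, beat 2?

C#m7

Beat 2 of bar 7 is beat (7−1)×4 + 2 = 26 overall.
Running totals: Abdim ends at 6, Dm ends at 8, Ab ends at 12, Bbsus4 ends at 16, Ab7 ends at 20, Amaj7 ends at 22, Bm7 ends at 24, C#m7 ends at 27.
Beat 26 falls within C#m7.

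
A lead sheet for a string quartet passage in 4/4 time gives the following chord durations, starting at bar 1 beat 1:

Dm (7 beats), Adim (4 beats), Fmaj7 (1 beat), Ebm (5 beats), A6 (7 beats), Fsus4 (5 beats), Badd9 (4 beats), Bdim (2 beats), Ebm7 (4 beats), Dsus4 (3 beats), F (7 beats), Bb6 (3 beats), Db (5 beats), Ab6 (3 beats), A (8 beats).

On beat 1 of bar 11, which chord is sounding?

Dsus4

Beat 1 of bar 11 is beat (11−1)×4 + 1 = 41 overall.
Running totals: Dm ends at 7, Adim ends at 11, Fmaj7 ends at 12, Ebm ends at 17, A6 ends at 24, Fsus4 ends at 29, Badd9 ends at 33, Bdim ends at 35, Ebm7 ends at 39, Dsus4 ends at 42.
Beat 41 falls within Dsus4.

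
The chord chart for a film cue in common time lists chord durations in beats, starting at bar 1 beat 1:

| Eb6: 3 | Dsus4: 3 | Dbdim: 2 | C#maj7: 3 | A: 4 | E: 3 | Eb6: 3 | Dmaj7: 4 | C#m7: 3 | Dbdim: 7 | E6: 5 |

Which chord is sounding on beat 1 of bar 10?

Beat 1 of bar 10 is beat (10−1)×4 + 1 = 37 overall.
Running totals: Eb6 ends at 3, Dsus4 ends at 6, Dbdim ends at 8, C#maj7 ends at 11, A ends at 15, E ends at 18, Eb6 ends at 21, Dmaj7 ends at 25, C#m7 ends at 28, Dbdim ends at 35, E6 ends at 40.
Beat 37 falls within E6.

E6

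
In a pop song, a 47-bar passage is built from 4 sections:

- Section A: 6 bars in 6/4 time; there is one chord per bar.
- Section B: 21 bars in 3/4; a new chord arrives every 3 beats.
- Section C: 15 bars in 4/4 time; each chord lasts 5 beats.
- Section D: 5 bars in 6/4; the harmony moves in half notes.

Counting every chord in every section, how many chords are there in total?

54 chords

A has 36 beats and chords last 6 each, so 6 chords.
B has 63 beats and chords last 3 each, so 21 chords.
C has 60 beats and chords last 5 each, so 12 chords.
D has 30 beats and chords last 2 each, so 15 chords.
Total: 6 + 21 + 12 + 15 = 54.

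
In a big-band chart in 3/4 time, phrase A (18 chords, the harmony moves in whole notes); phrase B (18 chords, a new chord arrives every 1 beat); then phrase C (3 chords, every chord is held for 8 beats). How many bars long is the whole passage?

A: 18 × 4 = 72 beats = 24 bars.
B: 18 × 1 = 18 beats = 6 bars.
C: 3 × 8 = 24 beats = 8 bars.
Total: 24 + 6 + 8 = 38 bars.

38 bars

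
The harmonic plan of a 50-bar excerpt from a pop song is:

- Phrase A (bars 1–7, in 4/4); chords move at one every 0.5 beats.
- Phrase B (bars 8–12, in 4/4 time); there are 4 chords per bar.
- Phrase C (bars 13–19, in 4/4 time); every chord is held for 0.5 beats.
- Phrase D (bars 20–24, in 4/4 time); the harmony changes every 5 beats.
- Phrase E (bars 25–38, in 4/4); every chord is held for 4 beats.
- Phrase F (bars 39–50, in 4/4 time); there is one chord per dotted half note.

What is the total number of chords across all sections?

A: 7·4 = 28 beats, 28/0.5 = 56 chords.
B: 5·4 = 20 beats, 20/1 = 20 chords.
C: 7·4 = 28 beats, 28/0.5 = 56 chords.
D: 5·4 = 20 beats, 20/5 = 4 chords.
E: 14·4 = 56 beats, 56/4 = 14 chords.
F: 12·4 = 48 beats, 48/3 = 16 chords.
Total: 56 + 20 + 56 + 4 + 14 + 16 = 166.

166 chords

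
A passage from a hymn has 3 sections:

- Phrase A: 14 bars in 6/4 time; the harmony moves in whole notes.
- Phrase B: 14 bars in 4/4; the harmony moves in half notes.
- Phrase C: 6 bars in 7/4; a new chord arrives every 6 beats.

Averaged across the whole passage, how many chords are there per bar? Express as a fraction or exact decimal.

28/17 chords per bar

A: 14 bars of 6 beats is 84 beats; at 4 beats each that's 21 chords.
B: 14 bars of 4 beats is 56 beats; at 2 beats each that's 28 chords.
C: 6 bars of 7 beats is 42 beats; at 6 beats each that's 7 chords.
Overall: 56 chords over 34 bars → 56/34 = 28/17 chords per bar.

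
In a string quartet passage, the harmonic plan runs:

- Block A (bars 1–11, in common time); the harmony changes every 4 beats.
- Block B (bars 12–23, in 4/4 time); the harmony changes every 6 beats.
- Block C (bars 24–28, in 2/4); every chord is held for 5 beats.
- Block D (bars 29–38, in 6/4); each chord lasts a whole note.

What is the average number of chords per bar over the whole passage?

18/19 chords per bar

A: 11 bars of 4 beats is 44 beats; at 4 beats each that's 11 chords.
B: 12 bars of 4 beats is 48 beats; at 6 beats each that's 8 chords.
C: 5 bars of 2 beats is 10 beats; at 5 beats each that's 2 chords.
D: 10 bars of 6 beats is 60 beats; at 4 beats each that's 15 chords.
Overall: 36 chords over 38 bars → 36/38 = 18/19 chords per bar.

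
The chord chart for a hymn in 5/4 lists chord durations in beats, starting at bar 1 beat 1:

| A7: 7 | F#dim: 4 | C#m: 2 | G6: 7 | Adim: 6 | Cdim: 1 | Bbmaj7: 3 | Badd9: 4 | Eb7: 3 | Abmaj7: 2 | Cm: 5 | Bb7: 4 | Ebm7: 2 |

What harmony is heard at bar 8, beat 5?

Cm

Beat 5 of bar 8 is beat (8−1)×5 + 5 = 40 overall.
Running totals: A7 ends at 7, F#dim ends at 11, C#m ends at 13, G6 ends at 20, Adim ends at 26, Cdim ends at 27, Bbmaj7 ends at 30, Badd9 ends at 34, Eb7 ends at 37, Abmaj7 ends at 39, Cm ends at 44.
Beat 40 falls within Cm.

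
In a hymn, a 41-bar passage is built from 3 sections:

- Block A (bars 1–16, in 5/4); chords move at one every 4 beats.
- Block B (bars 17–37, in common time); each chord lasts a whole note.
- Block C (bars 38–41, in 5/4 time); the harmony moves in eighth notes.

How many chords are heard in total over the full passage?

A: 16 bars × 5 beats = 80 beats; 4 beats/chord → 20 chords.
B: 21 bars × 4 beats = 84 beats; 4 beats/chord → 21 chords.
C: 4 bars × 5 beats = 20 beats; 0.5 beats/chord → 40 chords.
Total: 20 + 21 + 40 = 81.

81 chords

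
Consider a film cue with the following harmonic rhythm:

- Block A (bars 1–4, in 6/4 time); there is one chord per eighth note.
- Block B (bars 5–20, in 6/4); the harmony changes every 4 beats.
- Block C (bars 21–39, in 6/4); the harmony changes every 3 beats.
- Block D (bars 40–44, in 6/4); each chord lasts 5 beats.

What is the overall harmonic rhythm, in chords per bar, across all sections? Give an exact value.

29/11 chords per bar

A: 4 bars of 6 beats is 24 beats; at 0.5 beats each that's 48 chords.
B: 16 bars of 6 beats is 96 beats; at 4 beats each that's 24 chords.
C: 19 bars of 6 beats is 114 beats; at 3 beats each that's 38 chords.
D: 5 bars of 6 beats is 30 beats; at 5 beats each that's 6 chords.
Overall: 116 chords over 44 bars → 116/44 = 29/11 chords per bar.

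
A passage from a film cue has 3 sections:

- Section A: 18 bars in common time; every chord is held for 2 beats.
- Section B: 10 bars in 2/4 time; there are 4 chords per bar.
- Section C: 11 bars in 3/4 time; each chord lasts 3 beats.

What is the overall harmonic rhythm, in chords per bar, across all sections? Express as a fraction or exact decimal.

A: 18 × 4 = 72 beats ÷ 2 = 36 chords.
B: 10 × 2 = 20 beats ÷ 0.5 = 40 chords.
C: 11 × 3 = 33 beats ÷ 3 = 11 chords.
Overall: 87 chords over 39 bars → 87/39 = 29/13 chords per bar.

29/13 chords per bar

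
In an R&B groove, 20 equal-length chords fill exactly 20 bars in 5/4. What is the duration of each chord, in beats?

5 beats

20 bars × 5 beats/bar = 100 beats total.
100 beats ÷ 20 chords = 5 beats per chord.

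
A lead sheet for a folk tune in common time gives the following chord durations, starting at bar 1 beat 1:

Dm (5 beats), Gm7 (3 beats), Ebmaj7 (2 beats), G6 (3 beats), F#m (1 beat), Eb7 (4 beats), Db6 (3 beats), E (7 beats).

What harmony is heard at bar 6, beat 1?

Db6

Beat 1 of bar 6 is beat (6−1)×4 + 1 = 21 overall.
Running totals: Dm ends at 5, Gm7 ends at 8, Ebmaj7 ends at 10, G6 ends at 13, F#m ends at 14, Eb7 ends at 18, Db6 ends at 21.
Beat 21 falls within Db6.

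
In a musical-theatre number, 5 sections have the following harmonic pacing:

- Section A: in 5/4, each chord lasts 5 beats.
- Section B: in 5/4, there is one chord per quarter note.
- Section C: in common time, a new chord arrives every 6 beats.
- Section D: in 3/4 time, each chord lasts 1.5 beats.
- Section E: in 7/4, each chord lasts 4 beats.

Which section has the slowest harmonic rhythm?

Section C

A: 5/5 = 1 chord/bar.
B: 5/1 = 5 chords/bar.
C: 4/6 = 2/3 chords/bar.
D: 3/1.5 = 2 chords/bar.
E: 7/4 = 1.75 chords/bar.
Slowest is C at 2/3 chords/bar.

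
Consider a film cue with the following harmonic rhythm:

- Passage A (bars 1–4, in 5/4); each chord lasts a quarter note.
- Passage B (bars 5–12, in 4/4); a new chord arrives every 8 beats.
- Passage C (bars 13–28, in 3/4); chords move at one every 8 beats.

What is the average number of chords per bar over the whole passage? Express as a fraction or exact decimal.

15/14 chords per bar

A: 4 bars of 5 beats is 20 beats; at 1 beat each that's 20 chords.
B: 8 bars of 4 beats is 32 beats; at 8 beats each that's 4 chords.
C: 16 bars of 3 beats is 48 beats; at 8 beats each that's 6 chords.
Overall: 30 chords over 28 bars → 30/28 = 15/14 chords per bar.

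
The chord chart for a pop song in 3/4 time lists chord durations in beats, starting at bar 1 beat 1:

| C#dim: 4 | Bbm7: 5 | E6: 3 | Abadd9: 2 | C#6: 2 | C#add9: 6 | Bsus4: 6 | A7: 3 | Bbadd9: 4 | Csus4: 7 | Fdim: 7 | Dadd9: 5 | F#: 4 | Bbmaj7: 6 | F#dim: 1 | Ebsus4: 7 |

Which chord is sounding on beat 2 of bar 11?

Bbadd9

Beat 2 of bar 11 is beat (11−1)×3 + 2 = 32 overall.
Running totals: C#dim ends at 4, Bbm7 ends at 9, E6 ends at 12, Abadd9 ends at 14, C#6 ends at 16, C#add9 ends at 22, Bsus4 ends at 28, A7 ends at 31, Bbadd9 ends at 35.
Beat 32 falls within Bbadd9.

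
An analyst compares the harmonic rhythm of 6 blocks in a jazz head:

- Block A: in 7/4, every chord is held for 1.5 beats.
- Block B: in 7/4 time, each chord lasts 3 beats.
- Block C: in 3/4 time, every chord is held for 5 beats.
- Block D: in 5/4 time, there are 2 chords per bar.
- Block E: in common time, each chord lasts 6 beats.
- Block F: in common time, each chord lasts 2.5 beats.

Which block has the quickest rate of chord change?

A: 7 beats/bar ÷ 1.5 beats/chord = 14/3 chords/bar.
B: 7 beats/bar ÷ 3 beats/chord = 7/3 chords/bar.
C: 3 beats/bar ÷ 5 beats/chord = 0.6 chords/bar.
D: 5 beats/bar ÷ 2.5 beats/chord = 2 chords/bar.
E: 4 beats/bar ÷ 6 beats/chord = 2/3 chords/bar.
F: 4 beats/bar ÷ 2.5 beats/chord = 1.6 chords/bar.
Fastest is A at 14/3 chords/bar.

Block A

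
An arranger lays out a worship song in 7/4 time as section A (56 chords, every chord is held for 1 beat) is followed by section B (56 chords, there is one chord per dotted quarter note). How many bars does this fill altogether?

A: 56 × 1 = 56 beats = 8 bars.
B: 56 × 1.5 = 84 beats = 12 bars.
Total: 8 + 12 = 20 bars.

20 bars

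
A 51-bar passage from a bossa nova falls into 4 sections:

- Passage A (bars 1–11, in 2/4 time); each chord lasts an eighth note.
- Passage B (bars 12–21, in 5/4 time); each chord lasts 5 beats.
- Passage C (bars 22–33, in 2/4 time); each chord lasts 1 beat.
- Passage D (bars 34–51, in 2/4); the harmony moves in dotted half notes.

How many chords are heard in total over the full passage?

A: 11 bars × 2 beats = 22 beats; 0.5 beats/chord → 44 chords.
B: 10 bars × 5 beats = 50 beats; 5 beats/chord → 10 chords.
C: 12 bars × 2 beats = 24 beats; 1 beat/chord → 24 chords.
D: 18 bars × 2 beats = 36 beats; 3 beats/chord → 12 chords.
Total: 44 + 10 + 24 + 12 = 90.

90 chords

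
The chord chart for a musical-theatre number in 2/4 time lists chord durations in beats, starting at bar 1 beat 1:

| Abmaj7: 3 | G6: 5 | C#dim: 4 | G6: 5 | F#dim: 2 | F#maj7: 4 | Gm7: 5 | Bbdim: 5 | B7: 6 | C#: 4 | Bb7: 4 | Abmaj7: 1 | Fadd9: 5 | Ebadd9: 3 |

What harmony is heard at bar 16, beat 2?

Bbdim

Beat 2 of bar 16 is beat (16−1)×2 + 2 = 32 overall.
Running totals: Abmaj7 ends at 3, G6 ends at 8, C#dim ends at 12, G6 ends at 17, F#dim ends at 19, F#maj7 ends at 23, Gm7 ends at 28, Bbdim ends at 33.
Beat 32 falls within Bbdim.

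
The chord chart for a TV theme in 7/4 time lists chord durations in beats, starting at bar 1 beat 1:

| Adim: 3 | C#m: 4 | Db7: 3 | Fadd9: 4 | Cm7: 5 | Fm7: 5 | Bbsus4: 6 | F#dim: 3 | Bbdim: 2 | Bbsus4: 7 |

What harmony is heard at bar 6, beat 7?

Beat 7 of bar 6 is beat (6−1)×7 + 7 = 42 overall.
Running totals: Adim ends at 3, C#m ends at 7, Db7 ends at 10, Fadd9 ends at 14, Cm7 ends at 19, Fm7 ends at 24, Bbsus4 ends at 30, F#dim ends at 33, Bbdim ends at 35, Bbsus4 ends at 42.
Beat 42 falls within Bbsus4.

Bbsus4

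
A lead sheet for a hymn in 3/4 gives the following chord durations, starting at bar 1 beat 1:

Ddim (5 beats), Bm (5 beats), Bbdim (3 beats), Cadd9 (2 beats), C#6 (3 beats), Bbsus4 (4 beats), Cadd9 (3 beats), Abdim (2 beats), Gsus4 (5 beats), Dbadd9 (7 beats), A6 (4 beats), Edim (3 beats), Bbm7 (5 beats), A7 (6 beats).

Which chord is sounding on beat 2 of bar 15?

Beat 2 of bar 15 is beat (15−1)×3 + 2 = 44 overall.
Running totals: Ddim ends at 5, Bm ends at 10, Bbdim ends at 13, Cadd9 ends at 15, C#6 ends at 18, Bbsus4 ends at 22, Cadd9 ends at 25, Abdim ends at 27, Gsus4 ends at 32, Dbadd9 ends at 39, A6 ends at 43, Edim ends at 46.
Beat 44 falls within Edim.

Edim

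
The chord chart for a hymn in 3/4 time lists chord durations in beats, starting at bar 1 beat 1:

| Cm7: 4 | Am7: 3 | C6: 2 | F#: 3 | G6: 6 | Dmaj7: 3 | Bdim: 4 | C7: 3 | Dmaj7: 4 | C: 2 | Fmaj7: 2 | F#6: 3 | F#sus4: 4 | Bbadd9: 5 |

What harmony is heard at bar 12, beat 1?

Beat 1 of bar 12 is beat (12−1)×3 + 1 = 34 overall.
Running totals: Cm7 ends at 4, Am7 ends at 7, C6 ends at 9, F# ends at 12, G6 ends at 18, Dmaj7 ends at 21, Bdim ends at 25, C7 ends at 28, Dmaj7 ends at 32, C ends at 34.
Beat 34 falls within C.

C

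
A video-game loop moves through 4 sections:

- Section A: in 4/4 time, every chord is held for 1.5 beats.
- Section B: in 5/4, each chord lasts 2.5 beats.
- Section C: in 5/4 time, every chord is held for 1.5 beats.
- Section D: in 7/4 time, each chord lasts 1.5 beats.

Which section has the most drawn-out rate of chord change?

A: 4/1.5 = 8/3 chords/bar.
B: 5/2.5 = 2 chords/bar.
C: 5/1.5 = 10/3 chords/bar.
D: 7/1.5 = 14/3 chords/bar.
Slowest is B at 2 chords/bar.

Section B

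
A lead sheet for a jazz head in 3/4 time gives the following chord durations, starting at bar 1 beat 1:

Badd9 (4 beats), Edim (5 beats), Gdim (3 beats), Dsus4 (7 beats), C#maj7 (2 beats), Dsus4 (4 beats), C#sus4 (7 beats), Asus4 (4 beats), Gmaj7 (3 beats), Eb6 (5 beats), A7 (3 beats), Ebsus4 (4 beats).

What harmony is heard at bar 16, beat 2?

Beat 2 of bar 16 is beat (16−1)×3 + 2 = 47 overall.
Running totals: Badd9 ends at 4, Edim ends at 9, Gdim ends at 12, Dsus4 ends at 19, C#maj7 ends at 21, Dsus4 ends at 25, C#sus4 ends at 32, Asus4 ends at 36, Gmaj7 ends at 39, Eb6 ends at 44, A7 ends at 47.
Beat 47 falls within A7.

A7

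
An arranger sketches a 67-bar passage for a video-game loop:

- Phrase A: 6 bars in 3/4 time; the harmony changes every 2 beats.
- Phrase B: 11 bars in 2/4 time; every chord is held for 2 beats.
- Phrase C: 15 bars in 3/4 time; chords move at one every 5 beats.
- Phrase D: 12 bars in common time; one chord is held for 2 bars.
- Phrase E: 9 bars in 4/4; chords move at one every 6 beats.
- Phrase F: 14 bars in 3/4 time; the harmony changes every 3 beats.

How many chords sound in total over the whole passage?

A: 6·3 = 18 beats, 18/2 = 9 chords.
B: 11·2 = 22 beats, 22/2 = 11 chords.
C: 15·3 = 45 beats, 45/5 = 9 chords.
D: 12·4 = 48 beats, 48/8 = 6 chords.
E: 9·4 = 36 beats, 36/6 = 6 chords.
F: 14·3 = 42 beats, 42/3 = 14 chords.
Total: 9 + 11 + 9 + 6 + 6 + 14 = 55.

55 chords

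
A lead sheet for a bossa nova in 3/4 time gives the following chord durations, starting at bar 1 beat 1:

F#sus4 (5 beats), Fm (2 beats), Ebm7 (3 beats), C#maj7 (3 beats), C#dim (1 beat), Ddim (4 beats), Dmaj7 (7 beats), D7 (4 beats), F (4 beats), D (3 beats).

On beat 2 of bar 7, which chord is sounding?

Dmaj7

Beat 2 of bar 7 is beat (7−1)×3 + 2 = 20 overall.
Running totals: F#sus4 ends at 5, Fm ends at 7, Ebm7 ends at 10, C#maj7 ends at 13, C#dim ends at 14, Ddim ends at 18, Dmaj7 ends at 25.
Beat 20 falls within Dmaj7.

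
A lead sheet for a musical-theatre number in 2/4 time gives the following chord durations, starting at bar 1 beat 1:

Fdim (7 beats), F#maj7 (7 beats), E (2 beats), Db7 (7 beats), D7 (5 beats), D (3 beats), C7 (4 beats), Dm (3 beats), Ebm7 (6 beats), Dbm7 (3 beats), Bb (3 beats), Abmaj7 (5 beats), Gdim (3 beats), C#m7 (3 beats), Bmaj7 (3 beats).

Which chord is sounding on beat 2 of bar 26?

Abmaj7

Beat 2 of bar 26 is beat (26−1)×2 + 2 = 52 overall.
Running totals: Fdim ends at 7, F#maj7 ends at 14, E ends at 16, Db7 ends at 23, D7 ends at 28, D ends at 31, C7 ends at 35, Dm ends at 38, Ebm7 ends at 44, Dbm7 ends at 47, Bb ends at 50, Abmaj7 ends at 55.
Beat 52 falls within Abmaj7.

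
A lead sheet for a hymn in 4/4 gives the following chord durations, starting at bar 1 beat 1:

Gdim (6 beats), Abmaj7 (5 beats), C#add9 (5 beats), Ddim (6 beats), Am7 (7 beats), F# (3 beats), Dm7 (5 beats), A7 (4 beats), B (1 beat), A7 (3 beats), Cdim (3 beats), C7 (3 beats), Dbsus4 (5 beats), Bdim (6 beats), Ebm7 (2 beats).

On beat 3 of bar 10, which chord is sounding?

A7

Beat 3 of bar 10 is beat (10−1)×4 + 3 = 39 overall.
Running totals: Gdim ends at 6, Abmaj7 ends at 11, C#add9 ends at 16, Ddim ends at 22, Am7 ends at 29, F# ends at 32, Dm7 ends at 37, A7 ends at 41.
Beat 39 falls within A7.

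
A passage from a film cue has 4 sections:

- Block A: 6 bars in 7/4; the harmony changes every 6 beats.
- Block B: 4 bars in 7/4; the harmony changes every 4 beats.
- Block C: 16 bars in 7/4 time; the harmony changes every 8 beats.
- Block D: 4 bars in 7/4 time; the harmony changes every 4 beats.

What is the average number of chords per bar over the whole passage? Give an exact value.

7/6 chords per bar

A: 6 × 7 = 42 beats ÷ 6 = 7 chords.
B: 4 × 7 = 28 beats ÷ 4 = 7 chords.
C: 16 × 7 = 112 beats ÷ 8 = 14 chords.
D: 4 × 7 = 28 beats ÷ 4 = 7 chords.
Overall: 35 chords over 30 bars → 35/30 = 7/6 chords per bar.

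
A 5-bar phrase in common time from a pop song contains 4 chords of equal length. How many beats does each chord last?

5 bars × 4 beats/bar = 20 beats total.
20 beats ÷ 4 chords = 5 beats per chord.

5 beats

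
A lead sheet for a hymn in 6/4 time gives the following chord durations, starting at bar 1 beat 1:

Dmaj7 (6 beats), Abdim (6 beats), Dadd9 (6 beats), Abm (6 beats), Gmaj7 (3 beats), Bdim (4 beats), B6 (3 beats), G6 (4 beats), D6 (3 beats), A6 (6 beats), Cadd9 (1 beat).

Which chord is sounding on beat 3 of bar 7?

D6

Beat 3 of bar 7 is beat (7−1)×6 + 3 = 39 overall.
Running totals: Dmaj7 ends at 6, Abdim ends at 12, Dadd9 ends at 18, Abm ends at 24, Gmaj7 ends at 27, Bdim ends at 31, B6 ends at 34, G6 ends at 38, D6 ends at 41.
Beat 39 falls within D6.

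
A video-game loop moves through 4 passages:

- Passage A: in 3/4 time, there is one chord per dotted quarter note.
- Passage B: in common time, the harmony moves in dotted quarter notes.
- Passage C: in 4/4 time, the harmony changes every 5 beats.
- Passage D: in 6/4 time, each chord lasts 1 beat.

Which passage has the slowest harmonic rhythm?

Passage C

A: each chord is 1.5 beats in 3/4, so 2 per bar.
B: each chord is 1.5 beats in 4/4, so 8/3 per bar.
C: each chord is 5 beats in 4/4, so 0.8 per bar.
D: each chord is 1 beat in 6/4, so 6 per bar.
Slowest is C at 0.8 chords/bar.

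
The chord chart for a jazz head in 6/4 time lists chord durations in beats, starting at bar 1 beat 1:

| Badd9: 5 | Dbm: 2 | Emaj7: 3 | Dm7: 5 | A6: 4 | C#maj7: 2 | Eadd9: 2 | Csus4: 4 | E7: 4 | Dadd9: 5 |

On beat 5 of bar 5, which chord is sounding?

Beat 5 of bar 5 is beat (5−1)×6 + 5 = 29 overall.
Running totals: Badd9 ends at 5, Dbm ends at 7, Emaj7 ends at 10, Dm7 ends at 15, A6 ends at 19, C#maj7 ends at 21, Eadd9 ends at 23, Csus4 ends at 27, E7 ends at 31.
Beat 29 falls within E7.

E7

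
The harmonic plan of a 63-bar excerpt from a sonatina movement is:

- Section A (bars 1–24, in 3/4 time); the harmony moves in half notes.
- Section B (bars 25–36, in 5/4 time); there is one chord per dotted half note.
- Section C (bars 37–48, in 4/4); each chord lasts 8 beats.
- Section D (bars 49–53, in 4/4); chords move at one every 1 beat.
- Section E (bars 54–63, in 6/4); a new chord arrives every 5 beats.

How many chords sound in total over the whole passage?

94 chords

A: 24·3 = 72 beats, 72/2 = 36 chords.
B: 12·5 = 60 beats, 60/3 = 20 chords.
C: 12·4 = 48 beats, 48/8 = 6 chords.
D: 5·4 = 20 beats, 20/1 = 20 chords.
E: 10·6 = 60 beats, 60/5 = 12 chords.
Total: 36 + 20 + 6 + 20 + 12 = 94.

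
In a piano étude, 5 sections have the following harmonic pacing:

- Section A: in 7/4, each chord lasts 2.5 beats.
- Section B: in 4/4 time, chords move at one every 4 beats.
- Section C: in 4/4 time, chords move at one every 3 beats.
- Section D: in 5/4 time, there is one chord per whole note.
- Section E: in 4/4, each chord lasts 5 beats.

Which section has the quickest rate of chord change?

Section A

A: 7/2.5 = 2.8 chords/bar.
B: 4/4 = 1 chord/bar.
C: 4/3 = 4/3 chords/bar.
D: 5/4 = 1.25 chords/bar.
E: 4/5 = 0.8 chords/bar.
Fastest is A at 2.8 chords/bar.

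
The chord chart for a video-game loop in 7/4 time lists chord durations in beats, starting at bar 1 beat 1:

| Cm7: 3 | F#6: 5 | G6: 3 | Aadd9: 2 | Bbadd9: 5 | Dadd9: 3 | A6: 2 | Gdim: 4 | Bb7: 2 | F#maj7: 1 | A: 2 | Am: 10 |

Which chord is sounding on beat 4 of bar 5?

A

Beat 4 of bar 5 is beat (5−1)×7 + 4 = 32 overall.
Running totals: Cm7 ends at 3, F#6 ends at 8, G6 ends at 11, Aadd9 ends at 13, Bbadd9 ends at 18, Dadd9 ends at 21, A6 ends at 23, Gdim ends at 27, Bb7 ends at 29, F#maj7 ends at 30, A ends at 32.
Beat 32 falls within A.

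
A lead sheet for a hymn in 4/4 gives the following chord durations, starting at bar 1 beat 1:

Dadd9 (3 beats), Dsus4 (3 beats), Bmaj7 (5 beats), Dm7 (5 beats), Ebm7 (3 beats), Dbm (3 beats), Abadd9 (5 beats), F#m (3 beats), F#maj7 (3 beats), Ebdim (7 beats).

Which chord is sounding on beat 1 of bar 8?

F#m

Beat 1 of bar 8 is beat (8−1)×4 + 1 = 29 overall.
Running totals: Dadd9 ends at 3, Dsus4 ends at 6, Bmaj7 ends at 11, Dm7 ends at 16, Ebm7 ends at 19, Dbm ends at 22, Abadd9 ends at 27, F#m ends at 30.
Beat 29 falls within F#m.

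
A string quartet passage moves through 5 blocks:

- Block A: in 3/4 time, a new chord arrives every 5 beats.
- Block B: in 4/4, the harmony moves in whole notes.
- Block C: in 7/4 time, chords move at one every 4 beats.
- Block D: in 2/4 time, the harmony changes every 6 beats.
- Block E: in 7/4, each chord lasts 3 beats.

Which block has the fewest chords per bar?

A: 3/5 = 0.6 chords/bar.
B: 4/4 = 1 chord/bar.
C: 7/4 = 1.75 chords/bar.
D: 2/6 = 1/3 chords/bar.
E: 7/3 = 7/3 chords/bar.
Slowest is D at 1/3 chords/bar.

Block D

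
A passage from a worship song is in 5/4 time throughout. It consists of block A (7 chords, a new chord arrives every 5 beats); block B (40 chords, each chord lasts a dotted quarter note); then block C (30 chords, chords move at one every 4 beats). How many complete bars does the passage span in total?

43 bars

A: 7 × 5 = 35 beats = 7 bars.
B: 40 × 1.5 = 60 beats = 12 bars.
C: 30 × 4 = 120 beats = 24 bars.
Total: 7 + 12 + 24 = 43 bars.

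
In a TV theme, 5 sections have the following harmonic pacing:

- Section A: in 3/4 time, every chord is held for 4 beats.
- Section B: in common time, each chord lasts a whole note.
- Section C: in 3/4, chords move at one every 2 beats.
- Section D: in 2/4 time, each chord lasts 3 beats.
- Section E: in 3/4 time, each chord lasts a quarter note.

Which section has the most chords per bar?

Section E

A: 3/4 = 0.75 chords/bar.
B: 4/4 = 1 chord/bar.
C: 3/2 = 1.5 chords/bar.
D: 2/3 = 2/3 chords/bar.
E: 3/1 = 3 chords/bar.
Fastest is E at 3 chords/bar.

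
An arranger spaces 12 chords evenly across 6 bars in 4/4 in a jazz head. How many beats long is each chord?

6 bars × 4 beats/bar = 24 beats total.
24 beats ÷ 12 chords = 2 beats per chord.
(That is a half note.)

2 beats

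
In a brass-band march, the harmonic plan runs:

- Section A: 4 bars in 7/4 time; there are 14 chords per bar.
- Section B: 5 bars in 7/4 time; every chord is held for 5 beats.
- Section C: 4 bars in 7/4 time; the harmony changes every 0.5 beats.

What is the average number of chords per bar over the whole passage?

119/13 chords per bar

A: 4 bars of 7 beats is 28 beats; at 0.5 beats each that's 56 chords.
B: 5 bars of 7 beats is 35 beats; at 5 beats each that's 7 chords.
C: 4 bars of 7 beats is 28 beats; at 0.5 beats each that's 56 chords.
Overall: 119 chords over 13 bars → 119/13 = 119/13 chords per bar.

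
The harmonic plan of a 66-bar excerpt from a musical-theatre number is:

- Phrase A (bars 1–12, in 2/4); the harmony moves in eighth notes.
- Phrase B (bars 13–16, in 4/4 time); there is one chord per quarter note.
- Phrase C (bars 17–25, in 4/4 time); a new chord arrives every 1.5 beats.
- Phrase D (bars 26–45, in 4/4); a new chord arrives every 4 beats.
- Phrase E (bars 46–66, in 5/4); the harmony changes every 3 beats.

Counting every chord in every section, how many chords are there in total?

A: 12 bars × 2 beats = 24 beats; 0.5 beats/chord → 48 chords.
B: 4 bars × 4 beats = 16 beats; 1 beat/chord → 16 chords.
C: 9 bars × 4 beats = 36 beats; 1.5 beats/chord → 24 chords.
D: 20 bars × 4 beats = 80 beats; 4 beats/chord → 20 chords.
E: 21 bars × 5 beats = 105 beats; 3 beats/chord → 35 chords.
Total: 48 + 16 + 24 + 20 + 35 = 143.

143 chords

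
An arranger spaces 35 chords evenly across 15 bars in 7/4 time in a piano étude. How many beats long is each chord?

3 beats

15 bars × 7 beats/bar = 105 beats total.
105 beats ÷ 35 chords = 3 beats per chord.
(That is a dotted half note.)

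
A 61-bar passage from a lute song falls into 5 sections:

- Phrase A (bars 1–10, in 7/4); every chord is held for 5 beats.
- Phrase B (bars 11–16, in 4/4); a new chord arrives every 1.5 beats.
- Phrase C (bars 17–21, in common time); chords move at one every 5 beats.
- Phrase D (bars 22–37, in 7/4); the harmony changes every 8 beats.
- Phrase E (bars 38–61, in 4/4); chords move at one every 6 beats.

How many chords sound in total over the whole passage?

A: 10·7 = 70 beats, 70/5 = 14 chords.
B: 6·4 = 24 beats, 24/1.5 = 16 chords.
C: 5·4 = 20 beats, 20/5 = 4 chords.
D: 16·7 = 112 beats, 112/8 = 14 chords.
E: 24·4 = 96 beats, 96/6 = 16 chords.
Total: 14 + 16 + 4 + 14 + 16 = 64.

64 chords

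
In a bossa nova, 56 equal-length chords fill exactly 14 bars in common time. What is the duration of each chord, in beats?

1 beat

14 bars × 4 beats/bar = 56 beats total.
56 beats ÷ 56 chords = 1 beats per chord.
(That is a quarter note.)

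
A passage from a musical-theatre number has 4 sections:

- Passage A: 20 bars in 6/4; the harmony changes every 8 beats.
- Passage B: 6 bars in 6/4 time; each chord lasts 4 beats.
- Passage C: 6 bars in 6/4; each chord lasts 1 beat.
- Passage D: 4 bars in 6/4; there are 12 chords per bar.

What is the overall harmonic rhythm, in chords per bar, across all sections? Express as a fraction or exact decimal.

A: 20 bars of 6 beats is 120 beats; at 8 beats each that's 15 chords.
B: 6 bars of 6 beats is 36 beats; at 4 beats each that's 9 chords.
C: 6 bars of 6 beats is 36 beats; at 1 beat each that's 36 chords.
D: 4 bars of 6 beats is 24 beats; at 0.5 beats each that's 48 chords.
Overall: 108 chords over 36 bars → 108/36 = 3 chords per bar.

3 chords per bar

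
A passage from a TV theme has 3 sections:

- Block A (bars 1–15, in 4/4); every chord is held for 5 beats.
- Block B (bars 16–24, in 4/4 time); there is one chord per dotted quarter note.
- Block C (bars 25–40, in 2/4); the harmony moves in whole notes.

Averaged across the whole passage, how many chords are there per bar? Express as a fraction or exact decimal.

1.1 chords per bar

A: 15 bars of 4 beats is 60 beats; at 5 beats each that's 12 chords.
B: 9 bars of 4 beats is 36 beats; at 1.5 beats each that's 24 chords.
C: 16 bars of 2 beats is 32 beats; at 4 beats each that's 8 chords.
Overall: 44 chords over 40 bars → 44/40 = 1.1 chords per bar.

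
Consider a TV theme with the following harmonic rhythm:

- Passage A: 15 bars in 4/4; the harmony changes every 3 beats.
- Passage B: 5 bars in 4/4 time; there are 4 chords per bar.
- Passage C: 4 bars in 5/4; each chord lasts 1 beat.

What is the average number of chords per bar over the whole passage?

A: 15 × 4 = 60 beats ÷ 3 = 20 chords.
B: 5 × 4 = 20 beats ÷ 1 = 20 chords.
C: 4 × 5 = 20 beats ÷ 1 = 20 chords.
Overall: 60 chords over 24 bars → 60/24 = 2.5 chords per bar.

2.5 chords per bar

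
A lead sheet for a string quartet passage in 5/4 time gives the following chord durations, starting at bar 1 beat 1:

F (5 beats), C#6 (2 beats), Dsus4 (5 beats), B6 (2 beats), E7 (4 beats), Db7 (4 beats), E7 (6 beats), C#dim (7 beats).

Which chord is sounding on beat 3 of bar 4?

Beat 3 of bar 4 is beat (4−1)×5 + 3 = 18 overall.
Running totals: F ends at 5, C#6 ends at 7, Dsus4 ends at 12, B6 ends at 14, E7 ends at 18.
Beat 18 falls within E7.

E7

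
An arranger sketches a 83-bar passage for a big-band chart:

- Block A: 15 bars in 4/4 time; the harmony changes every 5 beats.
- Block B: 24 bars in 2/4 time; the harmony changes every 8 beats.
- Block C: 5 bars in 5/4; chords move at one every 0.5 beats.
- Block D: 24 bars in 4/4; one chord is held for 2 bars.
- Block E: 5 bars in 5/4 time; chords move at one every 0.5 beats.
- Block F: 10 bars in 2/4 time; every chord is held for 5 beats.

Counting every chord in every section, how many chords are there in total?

A: 15 bars × 4 beats = 60 beats; 5 beats/chord → 12 chords.
B: 24 bars × 2 beats = 48 beats; 8 beats/chord → 6 chords.
C: 5 bars × 5 beats = 25 beats; 0.5 beats/chord → 50 chords.
D: 24 bars × 4 beats = 96 beats; 8 beats/chord → 12 chords.
E: 5 bars × 5 beats = 25 beats; 0.5 beats/chord → 50 chords.
F: 10 bars × 2 beats = 20 beats; 5 beats/chord → 4 chords.
Total: 12 + 6 + 50 + 12 + 50 + 4 = 134.

134 chords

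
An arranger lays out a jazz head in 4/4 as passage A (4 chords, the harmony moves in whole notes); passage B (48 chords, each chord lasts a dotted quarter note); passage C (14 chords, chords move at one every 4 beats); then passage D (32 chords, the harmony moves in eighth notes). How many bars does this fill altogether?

A: 4 × 4 = 16 beats = 4 bars.
B: 48 × 1.5 = 72 beats = 18 bars.
C: 14 × 4 = 56 beats = 14 bars.
D: 32 × 0.5 = 16 beats = 4 bars.
Total: 4 + 18 + 14 + 4 = 40 bars.

40 bars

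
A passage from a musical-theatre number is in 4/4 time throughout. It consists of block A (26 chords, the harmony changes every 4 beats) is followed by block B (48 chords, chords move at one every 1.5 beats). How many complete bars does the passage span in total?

44 bars

A: 26 × 4 = 104 beats = 26 bars.
B: 48 × 1.5 = 72 beats = 18 bars.
Total: 26 + 18 = 44 bars.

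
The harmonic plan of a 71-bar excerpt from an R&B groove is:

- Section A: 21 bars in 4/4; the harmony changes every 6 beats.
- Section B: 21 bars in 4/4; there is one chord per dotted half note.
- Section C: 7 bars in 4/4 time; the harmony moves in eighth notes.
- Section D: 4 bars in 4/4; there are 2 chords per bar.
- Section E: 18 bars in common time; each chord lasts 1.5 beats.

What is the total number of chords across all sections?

A has 84 beats and chords last 6 each, so 14 chords.
B has 84 beats and chords last 3 each, so 28 chords.
C has 28 beats and chords last 0.5 each, so 56 chords.
D has 16 beats and chords last 2 each, so 8 chords.
E has 72 beats and chords last 1.5 each, so 48 chords.
Total: 14 + 28 + 56 + 8 + 48 = 154.

154 chords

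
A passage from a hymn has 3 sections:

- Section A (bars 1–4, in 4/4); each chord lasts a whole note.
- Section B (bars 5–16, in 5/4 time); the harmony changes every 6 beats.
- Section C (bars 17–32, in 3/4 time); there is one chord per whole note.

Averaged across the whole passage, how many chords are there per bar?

13/16 chords per bar

A: 4 × 4 = 16 beats ÷ 4 = 4 chords.
B: 12 × 5 = 60 beats ÷ 6 = 10 chords.
C: 16 × 3 = 48 beats ÷ 4 = 12 chords.
Overall: 26 chords over 32 bars → 26/32 = 13/16 chords per bar.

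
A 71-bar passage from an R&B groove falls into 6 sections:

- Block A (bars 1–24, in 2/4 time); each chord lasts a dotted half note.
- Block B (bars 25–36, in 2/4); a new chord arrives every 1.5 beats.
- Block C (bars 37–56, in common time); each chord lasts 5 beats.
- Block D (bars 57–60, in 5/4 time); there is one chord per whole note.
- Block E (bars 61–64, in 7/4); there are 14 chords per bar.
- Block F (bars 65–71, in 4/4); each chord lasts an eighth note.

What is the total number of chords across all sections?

165 chords

A: 24 bars × 2 beats = 48 beats; 3 beats/chord → 16 chords.
B: 12 bars × 2 beats = 24 beats; 1.5 beats/chord → 16 chords.
C: 20 bars × 4 beats = 80 beats; 5 beats/chord → 16 chords.
D: 4 bars × 5 beats = 20 beats; 4 beats/chord → 5 chords.
E: 4 bars × 7 beats = 28 beats; 0.5 beats/chord → 56 chords.
F: 7 bars × 4 beats = 28 beats; 0.5 beats/chord → 56 chords.
Total: 16 + 16 + 16 + 5 + 56 + 56 = 165.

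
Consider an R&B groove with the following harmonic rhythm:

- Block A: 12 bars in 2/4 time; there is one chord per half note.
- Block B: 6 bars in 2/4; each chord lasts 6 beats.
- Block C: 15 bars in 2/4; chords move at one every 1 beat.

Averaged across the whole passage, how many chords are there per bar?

A: 12 × 2 = 24 beats ÷ 2 = 12 chords.
B: 6 × 2 = 12 beats ÷ 6 = 2 chords.
C: 15 × 2 = 30 beats ÷ 1 = 30 chords.
Overall: 44 chords over 33 bars → 44/33 = 4/3 chords per bar.

4/3 chords per bar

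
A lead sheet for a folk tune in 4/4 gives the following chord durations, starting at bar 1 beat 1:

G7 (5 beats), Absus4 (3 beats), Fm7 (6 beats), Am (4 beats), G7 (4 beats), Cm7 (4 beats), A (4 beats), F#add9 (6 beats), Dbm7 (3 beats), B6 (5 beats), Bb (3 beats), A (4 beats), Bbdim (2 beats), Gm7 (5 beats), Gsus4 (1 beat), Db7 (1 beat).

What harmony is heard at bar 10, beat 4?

Beat 4 of bar 10 is beat (10−1)×4 + 4 = 40 overall.
Running totals: G7 ends at 5, Absus4 ends at 8, Fm7 ends at 14, Am ends at 18, G7 ends at 22, Cm7 ends at 26, A ends at 30, F#add9 ends at 36, Dbm7 ends at 39, B6 ends at 44.
Beat 40 falls within B6.

B6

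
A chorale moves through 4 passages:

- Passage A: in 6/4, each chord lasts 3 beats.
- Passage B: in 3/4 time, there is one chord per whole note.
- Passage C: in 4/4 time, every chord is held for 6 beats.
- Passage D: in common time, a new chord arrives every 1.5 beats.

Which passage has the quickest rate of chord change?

Passage D

A: 6/3 = 2 chords/bar.
B: 3/4 = 0.75 chords/bar.
C: 4/6 = 2/3 chords/bar.
D: 4/1.5 = 8/3 chords/bar.
Fastest is D at 8/3 chords/bar.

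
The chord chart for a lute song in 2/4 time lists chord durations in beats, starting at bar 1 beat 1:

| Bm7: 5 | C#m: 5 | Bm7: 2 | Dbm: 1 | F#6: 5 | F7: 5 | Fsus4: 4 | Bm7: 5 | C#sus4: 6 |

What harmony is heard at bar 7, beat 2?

Beat 2 of bar 7 is beat (7−1)×2 + 2 = 14 overall.
Running totals: Bm7 ends at 5, C#m ends at 10, Bm7 ends at 12, Dbm ends at 13, F#6 ends at 18.
Beat 14 falls within F#6.

F#6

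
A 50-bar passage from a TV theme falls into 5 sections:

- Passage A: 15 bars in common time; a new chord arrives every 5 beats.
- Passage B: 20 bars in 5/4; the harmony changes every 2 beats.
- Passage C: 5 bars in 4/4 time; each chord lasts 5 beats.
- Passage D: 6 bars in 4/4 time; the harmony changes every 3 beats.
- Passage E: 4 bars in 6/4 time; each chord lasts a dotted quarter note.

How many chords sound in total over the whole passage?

A has 60 beats and chords last 5 each, so 12 chords.
B has 100 beats and chords last 2 each, so 50 chords.
C has 20 beats and chords last 5 each, so 4 chords.
D has 24 beats and chords last 3 each, so 8 chords.
E has 24 beats and chords last 1.5 each, so 16 chords.
Total: 12 + 50 + 4 + 8 + 16 = 90.

90 chords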